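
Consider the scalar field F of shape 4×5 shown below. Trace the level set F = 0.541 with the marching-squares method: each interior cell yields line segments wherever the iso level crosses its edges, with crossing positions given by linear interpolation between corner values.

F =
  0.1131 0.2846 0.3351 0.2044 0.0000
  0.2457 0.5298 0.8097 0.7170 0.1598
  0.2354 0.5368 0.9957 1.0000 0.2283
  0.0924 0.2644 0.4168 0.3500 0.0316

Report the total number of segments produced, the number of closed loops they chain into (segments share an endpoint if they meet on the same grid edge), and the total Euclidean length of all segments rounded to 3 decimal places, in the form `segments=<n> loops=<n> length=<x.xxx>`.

segments=8 loops=1 length=7.835

cell (0,1): code 0100 → (0.434,2.000)–(1.000,1.040)
cell (0,2): code 1100 → (0.657,3.000)–(0.434,2.000)
cell (0,3): code 1000 → (1.000,3.316)–(0.657,3.000)
cell (1,1): code 0110 → (1.000,1.040)–(2.000,1.009)
cell (1,3): code 1001 → (2.000,3.595)–(1.000,3.316)
cell (2,1): code 0010 → (2.000,1.009)–(2.785,2.000)
cell (2,2): code 0011 → (2.785,2.000)–(2.706,3.000)
cell (2,3): code 0001 → (2.706,3.000)–(2.000,3.595)
total: 8 segments, chained into 1 closed loop(s), length Σ = 7.835023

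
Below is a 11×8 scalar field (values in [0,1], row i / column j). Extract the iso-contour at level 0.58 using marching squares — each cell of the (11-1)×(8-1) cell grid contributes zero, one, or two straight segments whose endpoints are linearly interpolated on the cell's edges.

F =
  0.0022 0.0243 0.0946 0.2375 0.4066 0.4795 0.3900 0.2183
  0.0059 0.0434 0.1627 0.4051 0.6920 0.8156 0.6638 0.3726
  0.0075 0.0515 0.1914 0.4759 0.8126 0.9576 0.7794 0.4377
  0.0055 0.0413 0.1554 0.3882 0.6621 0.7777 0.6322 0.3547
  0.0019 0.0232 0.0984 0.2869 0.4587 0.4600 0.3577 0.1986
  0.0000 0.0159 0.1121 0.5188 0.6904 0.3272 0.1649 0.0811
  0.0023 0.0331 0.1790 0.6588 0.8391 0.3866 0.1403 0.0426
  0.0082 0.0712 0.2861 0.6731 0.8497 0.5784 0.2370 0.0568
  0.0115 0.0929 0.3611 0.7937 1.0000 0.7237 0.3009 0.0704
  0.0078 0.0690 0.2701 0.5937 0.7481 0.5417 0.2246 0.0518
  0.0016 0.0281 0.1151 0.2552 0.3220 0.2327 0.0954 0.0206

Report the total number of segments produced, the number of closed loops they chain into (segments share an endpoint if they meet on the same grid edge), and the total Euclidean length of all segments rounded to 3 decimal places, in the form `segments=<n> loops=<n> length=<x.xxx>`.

cell (0,3): code 0100 → (0.608,4.000)–(1.000,3.610)
cell (0,4): code 1100 → (0.299,5.000)–(0.608,4.000)
cell (0,5): code 1100 → (0.694,6.000)–(0.299,5.000)
cell (0,6): code 1000 → (1.000,6.288)–(0.694,6.000)
cell (1,3): code 0110 → (1.000,3.610)–(2.000,3.309)
cell (1,6): code 1001 → (2.000,6.584)–(1.000,6.288)
cell (2,3): code 0110 → (2.000,3.309)–(3.000,3.700)
cell (2,6): code 1001 → (3.000,6.188)–(2.000,6.584)
cell (3,3): code 0010 → (3.000,3.700)–(3.404,4.000)
cell (3,4): code 0011 → (3.404,4.000)–(3.622,5.000)
cell (3,5): code 0011 → (3.622,5.000)–(3.190,6.000)
cell (3,6): code 0001 → (3.190,6.000)–(3.000,6.188)
cell (4,3): code 0100 → (4.524,4.000)–(5.000,3.357)
cell (4,4): code 1000 → (5.000,4.304)–(4.524,4.000)
cell (5,2): code 0100 → (5.437,3.000)–(6.000,2.836)
cell (5,3): code 1110 → (5.000,3.357)–(5.437,3.000)
cell (5,4): code 1001 → (6.000,4.573)–(5.000,4.304)
cell (6,2): code 0110 → (6.000,2.836)–(7.000,2.759)
cell (6,4): code 1001 → (7.000,4.994)–(6.000,4.573)
cell (7,2): code 0110 → (7.000,2.759)–(8.000,2.506)
cell (7,4): code 1101 → (7.011,5.000)–(7.000,4.994)
cell (7,5): code 1000 → (8.000,5.340)–(7.011,5.000)
cell (8,2): code 0110 → (8.000,2.506)–(9.000,2.958)
cell (8,4): code 1011 → (9.000,4.814)–(8.790,5.000)
cell (8,5): code 0001 → (8.790,5.000)–(8.000,5.340)
cell (9,2): code 0010 → (9.000,2.958)–(9.040,3.000)
cell (9,3): code 0011 → (9.040,3.000)–(9.395,4.000)
cell (9,4): code 0001 → (9.395,4.000)–(9.000,4.814)
total: 28 segments, chained into 2 closed loop(s), length Σ = 22.206118

segments=28 loops=2 length=22.206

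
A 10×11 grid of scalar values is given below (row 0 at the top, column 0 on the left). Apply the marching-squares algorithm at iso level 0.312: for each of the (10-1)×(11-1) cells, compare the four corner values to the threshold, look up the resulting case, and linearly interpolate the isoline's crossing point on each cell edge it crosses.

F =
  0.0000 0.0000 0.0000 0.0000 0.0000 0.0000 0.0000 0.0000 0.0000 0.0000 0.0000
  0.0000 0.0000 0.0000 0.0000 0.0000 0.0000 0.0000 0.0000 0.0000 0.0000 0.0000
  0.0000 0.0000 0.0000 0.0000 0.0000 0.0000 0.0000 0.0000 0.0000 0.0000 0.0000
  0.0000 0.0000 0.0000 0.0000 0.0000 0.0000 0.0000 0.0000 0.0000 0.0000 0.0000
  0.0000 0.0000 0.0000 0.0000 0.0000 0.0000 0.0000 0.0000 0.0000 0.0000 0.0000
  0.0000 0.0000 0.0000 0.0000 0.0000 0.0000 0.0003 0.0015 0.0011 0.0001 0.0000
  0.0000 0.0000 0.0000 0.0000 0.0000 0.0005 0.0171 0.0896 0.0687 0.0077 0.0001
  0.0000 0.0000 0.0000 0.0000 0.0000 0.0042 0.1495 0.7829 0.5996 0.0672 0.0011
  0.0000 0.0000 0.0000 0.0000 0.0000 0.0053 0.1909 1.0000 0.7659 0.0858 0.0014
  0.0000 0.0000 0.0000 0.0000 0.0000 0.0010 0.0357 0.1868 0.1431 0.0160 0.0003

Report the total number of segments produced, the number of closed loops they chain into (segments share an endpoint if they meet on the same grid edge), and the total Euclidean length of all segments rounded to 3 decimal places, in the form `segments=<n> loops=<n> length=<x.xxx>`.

cell (6,6): code 0100 → (6.321,7.000)–(7.000,6.257)
cell (6,7): code 1100 → (6.458,8.000)–(6.321,7.000)
cell (6,8): code 1000 → (7.000,8.540)–(6.458,8.000)
cell (7,6): code 0110 → (7.000,6.257)–(8.000,6.150)
cell (7,8): code 1001 → (8.000,8.667)–(7.000,8.540)
cell (8,6): code 0010 → (8.000,6.150)–(8.846,7.000)
cell (8,7): code 0011 → (8.846,7.000)–(8.729,8.000)
cell (8,8): code 0001 → (8.729,8.000)–(8.000,8.667)
total: 8 segments, chained into 1 closed loop(s), length Σ = 7.989781

segments=8 loops=1 length=7.990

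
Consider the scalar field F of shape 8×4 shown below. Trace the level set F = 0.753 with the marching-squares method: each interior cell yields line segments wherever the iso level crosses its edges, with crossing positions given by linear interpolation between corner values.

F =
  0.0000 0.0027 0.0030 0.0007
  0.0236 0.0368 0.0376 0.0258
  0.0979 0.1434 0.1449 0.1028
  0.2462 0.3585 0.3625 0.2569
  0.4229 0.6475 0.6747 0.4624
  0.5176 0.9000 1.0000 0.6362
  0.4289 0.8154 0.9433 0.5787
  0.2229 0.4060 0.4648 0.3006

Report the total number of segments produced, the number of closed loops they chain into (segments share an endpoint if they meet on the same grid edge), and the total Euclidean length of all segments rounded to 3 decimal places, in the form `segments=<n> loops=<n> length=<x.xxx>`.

segments=8 loops=1 length=6.676

cell (4,0): code 0100 → (4.418,1.000)–(5.000,0.616)
cell (4,1): code 1100 → (4.241,2.000)–(4.418,1.000)
cell (4,2): code 1000 → (5.000,2.679)–(4.241,2.000)
cell (5,0): code 0110 → (5.000,0.616)–(6.000,0.839)
cell (5,2): code 1001 → (6.000,2.522)–(5.000,2.679)
cell (6,0): code 0010 → (6.000,0.839)–(6.152,1.000)
cell (6,1): code 0011 → (6.152,1.000)–(6.398,2.000)
cell (6,2): code 0001 → (6.398,2.000)–(6.000,2.522)
total: 8 segments, chained into 1 closed loop(s), length Σ = 6.676456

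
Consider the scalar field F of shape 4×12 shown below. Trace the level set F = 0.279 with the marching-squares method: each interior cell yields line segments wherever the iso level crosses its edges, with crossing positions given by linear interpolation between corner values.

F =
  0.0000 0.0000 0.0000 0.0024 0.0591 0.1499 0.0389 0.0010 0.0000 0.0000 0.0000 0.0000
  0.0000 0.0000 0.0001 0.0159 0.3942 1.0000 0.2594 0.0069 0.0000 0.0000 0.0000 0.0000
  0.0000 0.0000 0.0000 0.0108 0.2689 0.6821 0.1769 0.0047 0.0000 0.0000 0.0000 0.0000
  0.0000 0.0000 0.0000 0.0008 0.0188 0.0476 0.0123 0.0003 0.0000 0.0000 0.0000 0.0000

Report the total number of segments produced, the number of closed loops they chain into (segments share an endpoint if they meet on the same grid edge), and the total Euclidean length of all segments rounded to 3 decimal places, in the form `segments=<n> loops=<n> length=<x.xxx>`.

cell (0,3): code 0100 → (0.656,4.000)–(1.000,3.695)
cell (0,4): code 1100 → (0.152,5.000)–(0.656,4.000)
cell (0,5): code 1000 → (1.000,5.974)–(0.152,5.000)
cell (1,3): code 0010 → (1.000,3.695)–(1.919,4.000)
cell (1,4): code 0111 → (1.919,4.000)–(2.000,4.024)
cell (1,5): code 1001 → (2.000,5.798)–(1.000,5.974)
cell (2,4): code 0010 → (2.000,4.024)–(2.635,5.000)
cell (2,5): code 0001 → (2.635,5.000)–(2.000,5.798)
total: 8 segments, chained into 1 closed loop(s), length Σ = 7.122572

segments=8 loops=1 length=7.123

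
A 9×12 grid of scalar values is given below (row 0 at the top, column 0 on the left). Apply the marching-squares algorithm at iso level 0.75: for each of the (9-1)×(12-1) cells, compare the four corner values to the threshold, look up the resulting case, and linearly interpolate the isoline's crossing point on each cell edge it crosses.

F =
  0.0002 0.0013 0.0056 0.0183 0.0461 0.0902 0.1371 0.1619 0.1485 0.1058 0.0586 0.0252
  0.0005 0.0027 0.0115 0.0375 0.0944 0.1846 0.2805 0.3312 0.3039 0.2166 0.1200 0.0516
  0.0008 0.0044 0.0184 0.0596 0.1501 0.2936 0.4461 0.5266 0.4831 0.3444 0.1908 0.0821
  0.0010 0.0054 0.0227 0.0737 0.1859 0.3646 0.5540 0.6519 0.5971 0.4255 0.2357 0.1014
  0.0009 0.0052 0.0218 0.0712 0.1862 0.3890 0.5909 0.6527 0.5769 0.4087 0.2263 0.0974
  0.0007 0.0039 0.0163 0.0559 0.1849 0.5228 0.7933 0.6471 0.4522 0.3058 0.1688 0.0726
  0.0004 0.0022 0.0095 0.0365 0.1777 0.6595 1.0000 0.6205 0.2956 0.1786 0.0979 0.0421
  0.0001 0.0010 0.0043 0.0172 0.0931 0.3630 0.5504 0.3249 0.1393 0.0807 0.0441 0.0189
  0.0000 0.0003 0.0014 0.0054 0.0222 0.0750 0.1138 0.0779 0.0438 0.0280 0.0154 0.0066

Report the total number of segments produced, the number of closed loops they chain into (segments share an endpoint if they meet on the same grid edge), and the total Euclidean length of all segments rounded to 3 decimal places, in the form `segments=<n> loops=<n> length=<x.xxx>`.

segments=6 loops=1 length=4.632

cell (4,5): code 0100 → (4.786,6.000)–(5.000,5.840)
cell (4,6): code 1000 → (5.000,6.296)–(4.786,6.000)
cell (5,5): code 0110 → (5.000,5.840)–(6.000,5.266)
cell (5,6): code 1001 → (6.000,6.659)–(5.000,6.296)
cell (6,5): code 0010 → (6.000,5.266)–(6.556,6.000)
cell (6,6): code 0001 → (6.556,6.000)–(6.000,6.659)
total: 6 segments, chained into 1 closed loop(s), length Σ = 4.632429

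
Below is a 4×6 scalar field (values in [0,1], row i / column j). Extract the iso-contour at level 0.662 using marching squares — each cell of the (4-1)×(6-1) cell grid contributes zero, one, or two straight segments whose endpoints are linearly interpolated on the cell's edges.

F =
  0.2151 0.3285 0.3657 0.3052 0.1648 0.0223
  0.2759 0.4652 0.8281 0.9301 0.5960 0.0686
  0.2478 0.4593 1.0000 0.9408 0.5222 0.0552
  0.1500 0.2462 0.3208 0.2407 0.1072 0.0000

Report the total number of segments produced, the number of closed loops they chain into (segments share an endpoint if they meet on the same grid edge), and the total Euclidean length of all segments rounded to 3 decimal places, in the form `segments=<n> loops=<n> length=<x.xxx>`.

cell (0,1): code 0100 → (0.641,2.000)–(1.000,1.542)
cell (0,2): code 1100 → (0.571,3.000)–(0.641,2.000)
cell (0,3): code 1000 → (1.000,3.802)–(0.571,3.000)
cell (1,1): code 0110 → (1.000,1.542)–(2.000,1.375)
cell (1,3): code 1001 → (2.000,3.666)–(1.000,3.802)
cell (2,1): code 0010 → (2.000,1.375)–(2.498,2.000)
cell (2,2): code 0011 → (2.498,2.000)–(2.398,3.000)
cell (2,3): code 0001 → (2.398,3.000)–(2.000,3.666)
total: 8 segments, chained into 1 closed loop(s), length Σ = 7.097332

segments=8 loops=1 length=7.097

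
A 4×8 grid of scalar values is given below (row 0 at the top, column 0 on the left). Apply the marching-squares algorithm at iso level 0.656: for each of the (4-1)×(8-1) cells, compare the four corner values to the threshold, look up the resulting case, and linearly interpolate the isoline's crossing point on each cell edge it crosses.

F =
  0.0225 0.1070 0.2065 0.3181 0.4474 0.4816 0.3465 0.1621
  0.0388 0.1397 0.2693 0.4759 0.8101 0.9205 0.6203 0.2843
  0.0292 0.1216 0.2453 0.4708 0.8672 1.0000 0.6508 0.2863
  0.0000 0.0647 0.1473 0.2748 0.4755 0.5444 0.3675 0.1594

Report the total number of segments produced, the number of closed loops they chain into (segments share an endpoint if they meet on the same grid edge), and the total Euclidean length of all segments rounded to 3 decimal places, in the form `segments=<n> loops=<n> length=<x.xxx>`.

segments=8 loops=1 length=7.740

cell (0,3): code 0100 → (0.575,4.000)–(1.000,3.539)
cell (0,4): code 1100 → (0.397,5.000)–(0.575,4.000)
cell (0,5): code 1000 → (1.000,5.881)–(0.397,5.000)
cell (1,3): code 0110 → (1.000,3.539)–(2.000,3.467)
cell (1,5): code 1001 → (2.000,5.985)–(1.000,5.881)
cell (2,3): code 0010 → (2.000,3.467)–(2.539,4.000)
cell (2,4): code 0011 → (2.539,4.000)–(2.755,5.000)
cell (2,5): code 0001 → (2.755,5.000)–(2.000,5.985)
total: 8 segments, chained into 1 closed loop(s), length Σ = 7.740342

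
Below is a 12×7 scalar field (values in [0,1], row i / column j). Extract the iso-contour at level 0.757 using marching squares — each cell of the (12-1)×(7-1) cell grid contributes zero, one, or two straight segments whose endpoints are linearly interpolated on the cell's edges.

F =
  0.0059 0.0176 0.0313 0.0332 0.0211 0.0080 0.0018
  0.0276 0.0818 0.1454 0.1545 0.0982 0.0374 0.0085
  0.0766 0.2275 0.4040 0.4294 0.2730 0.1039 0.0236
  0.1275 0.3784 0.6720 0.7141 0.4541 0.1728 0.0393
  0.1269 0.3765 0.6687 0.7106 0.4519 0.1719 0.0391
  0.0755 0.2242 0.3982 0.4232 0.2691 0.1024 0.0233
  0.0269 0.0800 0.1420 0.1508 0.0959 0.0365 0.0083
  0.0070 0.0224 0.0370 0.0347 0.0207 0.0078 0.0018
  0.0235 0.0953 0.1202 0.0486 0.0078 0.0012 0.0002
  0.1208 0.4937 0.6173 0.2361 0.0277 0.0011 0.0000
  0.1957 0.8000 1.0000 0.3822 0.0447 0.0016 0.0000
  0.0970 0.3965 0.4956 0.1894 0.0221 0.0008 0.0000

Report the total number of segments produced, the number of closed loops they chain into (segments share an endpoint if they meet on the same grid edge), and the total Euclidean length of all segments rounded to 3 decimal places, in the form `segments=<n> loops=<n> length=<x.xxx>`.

segments=6 loops=1 length=3.838

cell (9,0): code 0100 → (9.860,1.000)–(10.000,0.929)
cell (9,1): code 1100 → (9.365,2.000)–(9.860,1.000)
cell (9,2): code 1000 → (10.000,2.393)–(9.365,2.000)
cell (10,0): code 0010 → (10.000,0.929)–(10.107,1.000)
cell (10,1): code 0011 → (10.107,1.000)–(10.482,2.000)
cell (10,2): code 0001 → (10.482,2.000)–(10.000,2.393)
total: 6 segments, chained into 1 closed loop(s), length Σ = 3.838069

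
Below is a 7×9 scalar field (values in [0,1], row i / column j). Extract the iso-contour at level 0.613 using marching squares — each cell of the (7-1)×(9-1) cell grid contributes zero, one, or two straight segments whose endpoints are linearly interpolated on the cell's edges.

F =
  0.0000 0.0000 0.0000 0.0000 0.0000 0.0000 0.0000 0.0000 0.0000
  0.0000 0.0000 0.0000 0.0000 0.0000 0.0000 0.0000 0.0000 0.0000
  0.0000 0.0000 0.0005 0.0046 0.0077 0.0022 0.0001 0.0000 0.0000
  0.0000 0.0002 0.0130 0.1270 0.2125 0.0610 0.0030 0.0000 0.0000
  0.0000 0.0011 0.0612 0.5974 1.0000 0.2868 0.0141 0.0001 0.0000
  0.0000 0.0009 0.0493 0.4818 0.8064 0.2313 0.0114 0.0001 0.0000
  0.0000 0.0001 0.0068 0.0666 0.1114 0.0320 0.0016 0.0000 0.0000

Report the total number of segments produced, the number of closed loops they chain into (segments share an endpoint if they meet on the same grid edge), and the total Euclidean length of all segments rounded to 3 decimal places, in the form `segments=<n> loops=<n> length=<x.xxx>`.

cell (3,3): code 0100 → (3.509,4.000)–(4.000,3.039)
cell (3,4): code 1000 → (4.000,4.543)–(3.509,4.000)
cell (4,3): code 0110 → (4.000,3.039)–(5.000,3.404)
cell (4,4): code 1001 → (5.000,4.336)–(4.000,4.543)
cell (5,3): code 0010 → (5.000,3.404)–(5.278,4.000)
cell (5,4): code 0001 → (5.278,4.000)–(5.000,4.336)
total: 6 segments, chained into 1 closed loop(s), length Σ = 4.991500

segments=6 loops=1 length=4.992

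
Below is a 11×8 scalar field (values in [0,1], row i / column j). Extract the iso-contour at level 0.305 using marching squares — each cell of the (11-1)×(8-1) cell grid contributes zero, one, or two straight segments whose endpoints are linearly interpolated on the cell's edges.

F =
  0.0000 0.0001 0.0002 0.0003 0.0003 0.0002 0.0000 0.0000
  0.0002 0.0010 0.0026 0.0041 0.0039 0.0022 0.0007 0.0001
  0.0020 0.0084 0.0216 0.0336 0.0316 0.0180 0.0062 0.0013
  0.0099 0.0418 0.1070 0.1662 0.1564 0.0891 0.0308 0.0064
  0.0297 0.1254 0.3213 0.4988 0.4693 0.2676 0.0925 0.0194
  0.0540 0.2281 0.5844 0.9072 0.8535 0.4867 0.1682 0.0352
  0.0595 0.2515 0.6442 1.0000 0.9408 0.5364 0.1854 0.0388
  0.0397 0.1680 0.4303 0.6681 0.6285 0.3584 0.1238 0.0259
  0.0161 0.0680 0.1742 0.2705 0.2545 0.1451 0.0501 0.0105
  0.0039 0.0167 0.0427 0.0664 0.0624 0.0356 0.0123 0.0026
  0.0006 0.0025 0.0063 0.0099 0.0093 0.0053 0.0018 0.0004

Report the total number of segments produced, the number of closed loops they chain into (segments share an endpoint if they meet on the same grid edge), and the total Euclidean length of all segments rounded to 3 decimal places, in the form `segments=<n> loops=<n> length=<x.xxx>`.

cell (3,1): code 0100 → (3.924,2.000)–(4.000,1.917)
cell (3,2): code 1100 → (3.417,3.000)–(3.924,2.000)
cell (3,3): code 1100 → (3.475,4.000)–(3.417,3.000)
cell (3,4): code 1000 → (4.000,4.815)–(3.475,4.000)
cell (4,1): code 0110 → (4.000,1.917)–(5.000,1.216)
cell (4,4): code 1101 → (4.171,5.000)–(4.000,4.815)
cell (4,5): code 1000 → (5.000,5.570)–(4.171,5.000)
cell (5,1): code 0110 → (5.000,1.216)–(6.000,1.136)
cell (5,5): code 1001 → (6.000,5.659)–(5.000,5.570)
cell (6,1): code 0110 → (6.000,1.136)–(7.000,1.522)
cell (6,5): code 1001 → (7.000,5.228)–(6.000,5.659)
cell (7,1): code 0010 → (7.000,1.522)–(7.489,2.000)
cell (7,2): code 0011 → (7.489,2.000)–(7.913,3.000)
cell (7,3): code 0011 → (7.913,3.000)–(7.865,4.000)
cell (7,4): code 0011 → (7.865,4.000)–(7.250,5.000)
cell (7,5): code 0001 → (7.250,5.000)–(7.000,5.228)
total: 16 segments, chained into 1 closed loop(s), length Σ = 14.135836

segments=16 loops=1 length=14.136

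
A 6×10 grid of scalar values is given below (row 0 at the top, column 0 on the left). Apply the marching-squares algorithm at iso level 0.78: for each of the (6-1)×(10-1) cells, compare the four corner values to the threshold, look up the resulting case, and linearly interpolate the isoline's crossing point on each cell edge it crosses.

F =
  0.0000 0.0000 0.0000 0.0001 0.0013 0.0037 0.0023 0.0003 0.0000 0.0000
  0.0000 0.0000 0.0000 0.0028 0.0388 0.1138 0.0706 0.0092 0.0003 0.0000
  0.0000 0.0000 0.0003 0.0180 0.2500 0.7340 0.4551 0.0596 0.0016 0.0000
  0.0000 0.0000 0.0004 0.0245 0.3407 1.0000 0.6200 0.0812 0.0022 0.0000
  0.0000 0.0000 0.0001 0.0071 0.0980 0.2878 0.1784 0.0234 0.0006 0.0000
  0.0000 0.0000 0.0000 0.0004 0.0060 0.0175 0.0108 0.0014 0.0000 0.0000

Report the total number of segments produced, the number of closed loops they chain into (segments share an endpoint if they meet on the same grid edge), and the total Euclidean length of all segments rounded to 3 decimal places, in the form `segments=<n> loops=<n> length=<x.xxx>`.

segments=4 loops=1 length=3.012

cell (2,4): code 0100 → (2.173,5.000)–(3.000,4.666)
cell (2,5): code 1000 → (3.000,5.579)–(2.173,5.000)
cell (3,4): code 0010 → (3.000,4.666)–(3.309,5.000)
cell (3,5): code 0001 → (3.309,5.000)–(3.000,5.579)
total: 4 segments, chained into 1 closed loop(s), length Σ = 3.012329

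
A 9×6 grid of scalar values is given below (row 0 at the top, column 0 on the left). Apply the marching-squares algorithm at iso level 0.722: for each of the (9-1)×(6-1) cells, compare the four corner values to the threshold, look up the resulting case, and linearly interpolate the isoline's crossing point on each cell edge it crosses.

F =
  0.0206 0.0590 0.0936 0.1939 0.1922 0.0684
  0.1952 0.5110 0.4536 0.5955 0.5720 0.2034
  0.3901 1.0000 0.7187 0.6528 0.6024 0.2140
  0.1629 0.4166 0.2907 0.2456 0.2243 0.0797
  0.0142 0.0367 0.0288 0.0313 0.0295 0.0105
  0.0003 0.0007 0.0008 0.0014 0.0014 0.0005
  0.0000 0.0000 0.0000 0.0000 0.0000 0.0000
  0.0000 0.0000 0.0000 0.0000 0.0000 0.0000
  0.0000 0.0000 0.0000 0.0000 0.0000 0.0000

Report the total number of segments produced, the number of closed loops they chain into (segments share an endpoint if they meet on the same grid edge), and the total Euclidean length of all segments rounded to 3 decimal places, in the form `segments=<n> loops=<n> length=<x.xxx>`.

cell (1,0): code 0100 → (1.431,1.000)–(2.000,0.544)
cell (1,1): code 1000 → (2.000,1.988)–(1.431,1.000)
cell (2,0): code 0010 → (2.000,0.544)–(2.477,1.000)
cell (2,1): code 0001 → (2.477,1.000)–(2.000,1.988)
total: 4 segments, chained into 1 closed loop(s), length Σ = 3.625366

segments=4 loops=1 length=3.625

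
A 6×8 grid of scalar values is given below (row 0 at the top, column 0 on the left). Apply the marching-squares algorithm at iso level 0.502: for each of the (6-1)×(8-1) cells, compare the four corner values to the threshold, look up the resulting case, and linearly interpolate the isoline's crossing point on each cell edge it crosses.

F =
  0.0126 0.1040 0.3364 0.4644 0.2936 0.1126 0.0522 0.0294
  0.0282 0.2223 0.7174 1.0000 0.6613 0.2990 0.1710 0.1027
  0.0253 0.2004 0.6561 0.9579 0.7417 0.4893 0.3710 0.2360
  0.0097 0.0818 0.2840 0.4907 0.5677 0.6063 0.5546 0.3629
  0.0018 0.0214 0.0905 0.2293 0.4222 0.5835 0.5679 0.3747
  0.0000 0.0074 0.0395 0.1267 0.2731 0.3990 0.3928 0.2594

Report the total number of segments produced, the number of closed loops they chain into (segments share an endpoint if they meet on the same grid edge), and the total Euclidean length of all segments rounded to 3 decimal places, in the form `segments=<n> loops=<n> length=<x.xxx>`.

cell (0,1): code 0100 → (0.435,2.000)–(1.000,1.565)
cell (0,2): code 1100 → (0.070,3.000)–(0.435,2.000)
cell (0,3): code 1100 → (0.567,4.000)–(0.070,3.000)
cell (0,4): code 1000 → (1.000,4.440)–(0.567,4.000)
cell (1,1): code 0110 → (1.000,1.565)–(2.000,1.662)
cell (1,4): code 1001 → (2.000,4.950)–(1.000,4.440)
cell (2,1): code 0010 → (2.000,1.662)–(2.414,2.000)
cell (2,2): code 0011 → (2.414,2.000)–(2.976,3.000)
cell (2,3): code 0111 → (2.976,3.000)–(3.000,3.147)
cell (2,4): code 1101 → (2.109,5.000)–(2.000,4.950)
cell (2,5): code 1100 → (2.714,6.000)–(2.109,5.000)
cell (2,6): code 1000 → (3.000,6.274)–(2.714,6.000)
cell (3,3): code 0010 → (3.000,3.147)–(3.452,4.000)
cell (3,4): code 0111 → (3.452,4.000)–(4.000,4.495)
cell (3,6): code 1001 → (4.000,6.341)–(3.000,6.274)
cell (4,4): code 0010 → (4.000,4.495)–(4.442,5.000)
cell (4,5): code 0011 → (4.442,5.000)–(4.376,6.000)
cell (4,6): code 0001 → (4.376,6.000)–(4.000,6.341)
total: 18 segments, chained into 1 closed loop(s), length Σ = 14.041539

segments=18 loops=1 length=14.042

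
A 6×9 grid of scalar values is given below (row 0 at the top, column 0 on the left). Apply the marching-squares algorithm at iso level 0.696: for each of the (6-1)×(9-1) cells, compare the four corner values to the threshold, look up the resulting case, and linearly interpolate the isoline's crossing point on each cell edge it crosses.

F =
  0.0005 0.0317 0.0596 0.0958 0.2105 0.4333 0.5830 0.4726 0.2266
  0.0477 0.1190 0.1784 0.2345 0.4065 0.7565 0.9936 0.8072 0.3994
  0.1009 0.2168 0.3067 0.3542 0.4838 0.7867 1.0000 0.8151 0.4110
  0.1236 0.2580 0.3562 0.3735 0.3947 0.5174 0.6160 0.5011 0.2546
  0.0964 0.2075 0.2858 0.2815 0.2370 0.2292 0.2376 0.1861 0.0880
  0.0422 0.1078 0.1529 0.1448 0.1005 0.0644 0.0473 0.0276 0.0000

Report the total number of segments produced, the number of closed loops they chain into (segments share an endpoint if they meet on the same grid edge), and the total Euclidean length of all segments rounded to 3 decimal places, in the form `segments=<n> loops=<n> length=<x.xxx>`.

cell (0,4): code 0100 → (0.813,5.000)–(1.000,4.827)
cell (0,5): code 1100 → (0.275,6.000)–(0.813,5.000)
cell (0,6): code 1100 → (0.668,7.000)–(0.275,6.000)
cell (0,7): code 1000 → (1.000,7.273)–(0.668,7.000)
cell (1,4): code 0110 → (1.000,4.827)–(2.000,4.701)
cell (1,7): code 1001 → (2.000,7.295)–(1.000,7.273)
cell (2,4): code 0010 → (2.000,4.701)–(2.337,5.000)
cell (2,5): code 0011 → (2.337,5.000)–(2.792,6.000)
cell (2,6): code 0011 → (2.792,6.000)–(2.379,7.000)
cell (2,7): code 0001 → (2.379,7.000)–(2.000,7.295)
total: 10 segments, chained into 1 closed loop(s), length Σ = 8.013796

segments=10 loops=1 length=8.014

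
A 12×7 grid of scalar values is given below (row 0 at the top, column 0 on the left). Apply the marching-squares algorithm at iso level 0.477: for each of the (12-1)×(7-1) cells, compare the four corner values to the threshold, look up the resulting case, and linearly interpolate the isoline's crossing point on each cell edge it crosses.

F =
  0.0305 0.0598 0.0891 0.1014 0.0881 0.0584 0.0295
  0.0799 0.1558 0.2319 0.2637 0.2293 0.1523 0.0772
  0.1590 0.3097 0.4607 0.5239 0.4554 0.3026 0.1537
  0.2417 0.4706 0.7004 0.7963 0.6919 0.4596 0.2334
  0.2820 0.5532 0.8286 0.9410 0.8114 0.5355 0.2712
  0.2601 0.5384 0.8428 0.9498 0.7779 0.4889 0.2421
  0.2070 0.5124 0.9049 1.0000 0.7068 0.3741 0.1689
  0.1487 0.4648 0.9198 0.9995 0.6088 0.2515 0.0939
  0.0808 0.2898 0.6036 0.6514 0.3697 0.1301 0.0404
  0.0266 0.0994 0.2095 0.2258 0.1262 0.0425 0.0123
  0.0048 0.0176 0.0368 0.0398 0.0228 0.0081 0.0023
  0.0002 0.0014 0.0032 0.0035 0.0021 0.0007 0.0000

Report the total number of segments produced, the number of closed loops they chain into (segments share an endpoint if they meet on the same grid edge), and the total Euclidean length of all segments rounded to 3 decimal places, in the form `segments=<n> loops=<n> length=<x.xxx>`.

cell (1,2): code 0100 → (1.820,3.000)–(2.000,2.258)
cell (1,3): code 1000 → (2.000,3.685)–(1.820,3.000)
cell (2,1): code 0100 → (2.068,2.000)–(3.000,1.028)
cell (2,2): code 1110 → (2.000,2.258)–(2.068,2.000)
cell (2,3): code 1101 → (2.091,4.000)–(2.000,3.685)
cell (2,4): code 1000 → (3.000,4.925)–(2.091,4.000)
cell (3,0): code 0100 → (3.077,1.000)–(4.000,0.719)
cell (3,1): code 1110 → (3.000,1.028)–(3.077,1.000)
cell (3,4): code 1101 → (3.229,5.000)–(3.000,4.925)
cell (3,5): code 1000 → (4.000,5.221)–(3.229,5.000)
cell (4,0): code 0110 → (4.000,0.719)–(5.000,0.779)
cell (4,5): code 1001 → (5.000,5.048)–(4.000,5.221)
cell (5,0): code 0110 → (5.000,0.779)–(6.000,0.884)
cell (5,4): code 1011 → (6.000,4.691)–(5.104,5.000)
cell (5,5): code 0001 → (5.104,5.000)–(5.000,5.048)
cell (6,0): code 0010 → (6.000,0.884)–(6.744,1.000)
cell (6,1): code 0111 → (6.744,1.000)–(7.000,1.027)
cell (6,4): code 1001 → (7.000,4.369)–(6.000,4.691)
cell (7,1): code 0110 → (7.000,1.027)–(8.000,1.597)
cell (7,3): code 1011 → (8.000,3.619)–(7.551,4.000)
cell (7,4): code 0001 → (7.551,4.000)–(7.000,4.369)
cell (8,1): code 0010 → (8.000,1.597)–(8.321,2.000)
cell (8,2): code 0011 → (8.321,2.000)–(8.410,3.000)
cell (8,3): code 0001 → (8.410,3.000)–(8.000,3.619)
total: 24 segments, chained into 1 closed loop(s), length Σ = 17.610346

segments=24 loops=1 length=17.610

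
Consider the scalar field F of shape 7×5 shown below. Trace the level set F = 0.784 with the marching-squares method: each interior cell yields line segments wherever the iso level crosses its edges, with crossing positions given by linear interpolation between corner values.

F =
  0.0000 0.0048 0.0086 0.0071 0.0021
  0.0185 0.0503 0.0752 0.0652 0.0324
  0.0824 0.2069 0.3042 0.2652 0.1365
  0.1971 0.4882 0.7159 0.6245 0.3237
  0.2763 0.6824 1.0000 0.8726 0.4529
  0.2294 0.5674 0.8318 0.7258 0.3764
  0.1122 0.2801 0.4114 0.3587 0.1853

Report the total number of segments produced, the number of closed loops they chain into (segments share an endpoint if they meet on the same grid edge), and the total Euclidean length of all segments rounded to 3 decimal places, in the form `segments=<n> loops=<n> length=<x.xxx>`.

cell (3,1): code 0100 → (3.240,2.000)–(4.000,1.320)
cell (3,2): code 1100 → (3.643,3.000)–(3.240,2.000)
cell (3,3): code 1000 → (4.000,3.211)–(3.643,3.000)
cell (4,1): code 0110 → (4.000,1.320)–(5.000,1.819)
cell (4,2): code 1011 → (5.000,2.451)–(4.604,3.000)
cell (4,3): code 0001 → (4.604,3.000)–(4.000,3.211)
cell (5,1): code 0010 → (5.000,1.819)–(5.114,2.000)
cell (5,2): code 0001 → (5.114,2.000)–(5.000,2.451)
total: 8 segments, chained into 1 closed loop(s), length Σ = 5.626134

segments=8 loops=1 length=5.626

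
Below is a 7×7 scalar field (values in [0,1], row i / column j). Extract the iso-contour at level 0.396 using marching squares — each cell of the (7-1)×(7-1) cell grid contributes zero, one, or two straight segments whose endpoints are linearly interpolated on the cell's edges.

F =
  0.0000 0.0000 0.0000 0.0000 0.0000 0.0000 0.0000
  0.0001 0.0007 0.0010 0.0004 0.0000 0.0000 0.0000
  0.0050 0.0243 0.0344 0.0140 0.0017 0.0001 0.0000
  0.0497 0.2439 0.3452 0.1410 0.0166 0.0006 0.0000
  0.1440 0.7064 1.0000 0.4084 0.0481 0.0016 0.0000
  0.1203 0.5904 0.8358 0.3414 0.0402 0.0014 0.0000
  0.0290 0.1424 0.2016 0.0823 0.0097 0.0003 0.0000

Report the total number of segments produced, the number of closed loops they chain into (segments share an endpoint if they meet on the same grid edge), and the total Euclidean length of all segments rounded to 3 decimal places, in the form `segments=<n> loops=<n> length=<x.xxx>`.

cell (3,0): code 0100 → (3.329,1.000)–(4.000,0.448)
cell (3,1): code 1100 → (3.078,2.000)–(3.329,1.000)
cell (3,2): code 1100 → (3.954,3.000)–(3.078,2.000)
cell (3,3): code 1000 → (4.000,3.034)–(3.954,3.000)
cell (4,0): code 0110 → (4.000,0.448)–(5.000,0.586)
cell (4,2): code 1011 → (5.000,2.890)–(4.185,3.000)
cell (4,3): code 0001 → (4.185,3.000)–(4.000,3.034)
cell (5,0): code 0010 → (5.000,0.586)–(5.434,1.000)
cell (5,1): code 0011 → (5.434,1.000)–(5.693,2.000)
cell (5,2): code 0001 → (5.693,2.000)–(5.000,2.890)
total: 10 segments, chained into 1 closed loop(s), length Σ = 8.067855

segments=10 loops=1 length=8.068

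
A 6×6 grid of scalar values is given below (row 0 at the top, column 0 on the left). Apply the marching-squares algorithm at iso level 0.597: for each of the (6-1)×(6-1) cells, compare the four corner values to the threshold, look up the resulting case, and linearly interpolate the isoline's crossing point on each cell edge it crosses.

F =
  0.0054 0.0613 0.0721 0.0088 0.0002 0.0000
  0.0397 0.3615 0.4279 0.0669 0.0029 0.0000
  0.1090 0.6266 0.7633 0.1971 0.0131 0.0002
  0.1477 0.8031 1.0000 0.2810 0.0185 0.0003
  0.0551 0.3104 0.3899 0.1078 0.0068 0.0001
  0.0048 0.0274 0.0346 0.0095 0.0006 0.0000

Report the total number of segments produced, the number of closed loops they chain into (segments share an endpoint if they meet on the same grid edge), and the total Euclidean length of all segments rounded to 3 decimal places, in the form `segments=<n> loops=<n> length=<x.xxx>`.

cell (1,0): code 0100 → (1.888,1.000)–(2.000,0.943)
cell (1,1): code 1100 → (1.504,2.000)–(1.888,1.000)
cell (1,2): code 1000 → (2.000,2.294)–(1.504,2.000)
cell (2,0): code 0110 → (2.000,0.943)–(3.000,0.686)
cell (2,2): code 1001 → (3.000,2.561)–(2.000,2.294)
cell (3,0): code 0010 → (3.000,0.686)–(3.418,1.000)
cell (3,1): code 0011 → (3.418,1.000)–(3.661,2.000)
cell (3,2): code 0001 → (3.661,2.000)–(3.000,2.561)
total: 8 segments, chained into 1 closed loop(s), length Σ = 6.259087

segments=8 loops=1 length=6.259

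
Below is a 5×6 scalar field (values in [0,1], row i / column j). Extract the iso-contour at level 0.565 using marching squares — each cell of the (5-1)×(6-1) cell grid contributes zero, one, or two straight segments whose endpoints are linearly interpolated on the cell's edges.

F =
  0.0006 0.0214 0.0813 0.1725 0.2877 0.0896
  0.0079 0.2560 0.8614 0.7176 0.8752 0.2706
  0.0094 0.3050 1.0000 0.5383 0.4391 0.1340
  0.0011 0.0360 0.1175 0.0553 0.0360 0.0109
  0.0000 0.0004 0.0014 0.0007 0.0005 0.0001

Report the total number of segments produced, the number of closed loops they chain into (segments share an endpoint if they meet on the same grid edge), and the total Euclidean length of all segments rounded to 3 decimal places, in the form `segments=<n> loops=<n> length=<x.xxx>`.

cell (0,1): code 0100 → (0.620,2.000)–(1.000,1.510)
cell (0,2): code 1100 → (0.720,3.000)–(0.620,2.000)
cell (0,3): code 1100 → (0.472,4.000)–(0.720,3.000)
cell (0,4): code 1000 → (1.000,4.513)–(0.472,4.000)
cell (1,1): code 0110 → (1.000,1.510)–(2.000,1.374)
cell (1,2): code 1011 → (2.000,2.942)–(1.851,3.000)
cell (1,3): code 0011 → (1.851,3.000)–(1.711,4.000)
cell (1,4): code 0001 → (1.711,4.000)–(1.000,4.513)
cell (2,1): code 0010 → (2.000,1.374)–(2.493,2.000)
cell (2,2): code 0001 → (2.493,2.000)–(2.000,2.942)
total: 10 segments, chained into 1 closed loop(s), length Σ = 8.307010

segments=10 loops=1 length=8.307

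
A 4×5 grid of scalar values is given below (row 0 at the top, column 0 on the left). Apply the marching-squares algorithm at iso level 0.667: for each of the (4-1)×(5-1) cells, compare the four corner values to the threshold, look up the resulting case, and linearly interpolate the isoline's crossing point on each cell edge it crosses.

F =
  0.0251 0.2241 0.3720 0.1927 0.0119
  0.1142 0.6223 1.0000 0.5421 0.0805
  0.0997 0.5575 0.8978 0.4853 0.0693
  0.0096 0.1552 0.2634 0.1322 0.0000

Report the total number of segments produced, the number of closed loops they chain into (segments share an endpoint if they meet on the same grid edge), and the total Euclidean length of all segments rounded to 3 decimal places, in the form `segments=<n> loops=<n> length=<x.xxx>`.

cell (0,1): code 0100 → (0.470,2.000)–(1.000,1.118)
cell (0,2): code 1000 → (1.000,2.727)–(0.470,2.000)
cell (1,1): code 0110 → (1.000,1.118)–(2.000,1.322)
cell (1,2): code 1001 → (2.000,2.560)–(1.000,2.727)
cell (2,1): code 0010 → (2.000,1.322)–(2.364,2.000)
cell (2,2): code 0001 → (2.364,2.000)–(2.000,2.560)
total: 6 segments, chained into 1 closed loop(s), length Σ = 5.400328

segments=6 loops=1 length=5.400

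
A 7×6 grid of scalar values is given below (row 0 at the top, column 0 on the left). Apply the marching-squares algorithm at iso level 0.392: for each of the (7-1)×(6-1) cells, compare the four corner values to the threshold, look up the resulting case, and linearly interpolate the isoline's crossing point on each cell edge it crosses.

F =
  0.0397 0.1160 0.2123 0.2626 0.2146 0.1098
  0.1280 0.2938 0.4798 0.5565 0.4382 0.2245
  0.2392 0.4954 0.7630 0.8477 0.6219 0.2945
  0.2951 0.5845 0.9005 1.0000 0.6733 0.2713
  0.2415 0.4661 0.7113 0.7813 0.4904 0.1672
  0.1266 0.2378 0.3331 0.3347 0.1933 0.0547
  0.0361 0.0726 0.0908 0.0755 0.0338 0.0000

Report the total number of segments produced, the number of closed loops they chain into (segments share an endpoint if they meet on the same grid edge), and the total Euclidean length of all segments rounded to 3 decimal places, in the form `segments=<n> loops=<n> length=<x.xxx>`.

segments=16 loops=1 length=13.784

cell (0,1): code 0100 → (0.672,2.000)–(1.000,1.528)
cell (0,2): code 1100 → (0.440,3.000)–(0.672,2.000)
cell (0,3): code 1100 → (0.793,4.000)–(0.440,3.000)
cell (0,4): code 1000 → (1.000,4.216)–(0.793,4.000)
cell (1,0): code 0100 → (1.487,1.000)–(2.000,0.596)
cell (1,1): code 1110 → (1.000,1.528)–(1.487,1.000)
cell (1,4): code 1001 → (2.000,4.702)–(1.000,4.216)
cell (2,0): code 0110 → (2.000,0.596)–(3.000,0.335)
cell (2,4): code 1001 → (3.000,4.700)–(2.000,4.702)
cell (3,0): code 0110 → (3.000,0.335)–(4.000,0.670)
cell (3,4): code 1001 → (4.000,4.304)–(3.000,4.700)
cell (4,0): code 0010 → (4.000,0.670)–(4.325,1.000)
cell (4,1): code 0011 → (4.325,1.000)–(4.844,2.000)
cell (4,2): code 0011 → (4.844,2.000)–(4.872,3.000)
cell (4,3): code 0011 → (4.872,3.000)–(4.331,4.000)
cell (4,4): code 0001 → (4.331,4.000)–(4.000,4.304)
total: 16 segments, chained into 1 closed loop(s), length Σ = 13.784176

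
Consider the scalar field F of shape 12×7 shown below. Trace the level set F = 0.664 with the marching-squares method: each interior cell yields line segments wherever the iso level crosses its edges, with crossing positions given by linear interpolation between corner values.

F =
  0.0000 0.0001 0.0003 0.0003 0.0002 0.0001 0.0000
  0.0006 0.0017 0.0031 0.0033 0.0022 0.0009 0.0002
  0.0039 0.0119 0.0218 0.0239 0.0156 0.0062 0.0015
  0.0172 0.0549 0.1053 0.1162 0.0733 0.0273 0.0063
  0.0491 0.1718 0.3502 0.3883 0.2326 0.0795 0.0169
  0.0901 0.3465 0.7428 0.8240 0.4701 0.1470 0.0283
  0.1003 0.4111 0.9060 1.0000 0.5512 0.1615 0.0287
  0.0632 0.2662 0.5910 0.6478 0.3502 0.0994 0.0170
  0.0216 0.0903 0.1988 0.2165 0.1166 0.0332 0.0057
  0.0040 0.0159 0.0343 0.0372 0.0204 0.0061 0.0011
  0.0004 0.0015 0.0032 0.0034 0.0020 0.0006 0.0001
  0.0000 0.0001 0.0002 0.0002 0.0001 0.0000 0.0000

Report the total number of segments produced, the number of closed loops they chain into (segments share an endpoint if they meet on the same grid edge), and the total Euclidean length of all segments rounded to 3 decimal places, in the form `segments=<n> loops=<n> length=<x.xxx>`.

cell (4,1): code 0100 → (4.799,2.000)–(5.000,1.801)
cell (4,2): code 1100 → (4.633,3.000)–(4.799,2.000)
cell (4,3): code 1000 → (5.000,3.452)–(4.633,3.000)
cell (5,1): code 0110 → (5.000,1.801)–(6.000,1.511)
cell (5,3): code 1001 → (6.000,3.749)–(5.000,3.452)
cell (6,1): code 0010 → (6.000,1.511)–(6.768,2.000)
cell (6,2): code 0011 → (6.768,2.000)–(6.954,3.000)
cell (6,3): code 0001 → (6.954,3.000)–(6.000,3.749)
total: 8 segments, chained into 1 closed loop(s), length Σ = 7.103509

segments=8 loops=1 length=7.104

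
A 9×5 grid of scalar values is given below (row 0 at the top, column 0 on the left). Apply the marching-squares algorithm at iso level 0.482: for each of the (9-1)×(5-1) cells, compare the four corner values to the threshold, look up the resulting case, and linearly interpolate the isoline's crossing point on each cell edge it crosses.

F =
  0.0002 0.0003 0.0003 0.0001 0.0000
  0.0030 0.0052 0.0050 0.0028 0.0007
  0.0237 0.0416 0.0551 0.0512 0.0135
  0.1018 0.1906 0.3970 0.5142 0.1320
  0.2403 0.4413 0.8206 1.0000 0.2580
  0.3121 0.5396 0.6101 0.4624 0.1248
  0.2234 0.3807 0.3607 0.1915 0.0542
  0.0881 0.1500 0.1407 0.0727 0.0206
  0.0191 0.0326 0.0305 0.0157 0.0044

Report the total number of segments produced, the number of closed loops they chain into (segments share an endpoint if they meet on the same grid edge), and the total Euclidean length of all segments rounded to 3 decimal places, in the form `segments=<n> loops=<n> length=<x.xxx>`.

cell (2,2): code 0100 → (2.930,3.000)–(3.000,2.725)
cell (2,3): code 1000 → (3.000,3.084)–(2.930,3.000)
cell (3,1): code 0100 → (3.201,2.000)–(4.000,1.107)
cell (3,2): code 1110 → (3.000,2.725)–(3.201,2.000)
cell (3,3): code 1001 → (4.000,3.698)–(3.000,3.084)
cell (4,0): code 0100 → (4.414,1.000)–(5.000,0.747)
cell (4,1): code 1110 → (4.000,1.107)–(4.414,1.000)
cell (4,2): code 1011 → (5.000,2.867)–(4.964,3.000)
cell (4,3): code 0001 → (4.964,3.000)–(4.000,3.698)
cell (5,0): code 0010 → (5.000,0.747)–(5.362,1.000)
cell (5,1): code 0011 → (5.362,1.000)–(5.514,2.000)
cell (5,2): code 0001 → (5.514,2.000)–(5.000,2.867)
total: 12 segments, chained into 1 closed loop(s), length Σ = 8.371829

segments=12 loops=1 length=8.372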